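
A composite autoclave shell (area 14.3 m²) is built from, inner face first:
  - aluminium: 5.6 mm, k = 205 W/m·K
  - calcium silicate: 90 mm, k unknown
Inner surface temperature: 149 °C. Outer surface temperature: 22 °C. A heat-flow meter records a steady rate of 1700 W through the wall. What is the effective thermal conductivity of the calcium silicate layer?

k ≈ 0.0842 W/(m·K)

Using the resistance-network approach (series):
R_aluminium = L/(kA) = 0.0056/(205×14.3) = 1.91×10^-6 K/W
Sum of known resistances R_other = 1.91×10^-6 K/W
Total R = ΔT/Q = 127/1700 = 0.07471 K/W
R_calcium silicate = R_total − R_other = 0.0747 K/W
k = L/(R·A) = 0.09/(0.0747×14.3)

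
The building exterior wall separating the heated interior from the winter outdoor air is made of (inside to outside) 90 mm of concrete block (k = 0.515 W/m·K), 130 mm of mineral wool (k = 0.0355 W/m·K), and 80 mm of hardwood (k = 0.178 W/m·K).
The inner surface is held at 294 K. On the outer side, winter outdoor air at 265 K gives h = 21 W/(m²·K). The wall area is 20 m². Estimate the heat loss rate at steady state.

Q ≈ 134 W

Model the wall as resistances in series:
R_concrete block = L/(kA) = 0.09/(0.515×20) = 0.008738 K/W
R_mineral wool = L/(kA) = 0.13/(0.0355×20) = 0.1831 K/W
R_hardwood = L/(kA) = 0.08/(0.178×20) = 0.02247 K/W
R_outer film = 1/(h_o·A) = 1/(21×20) = 0.002381 K/W
R_total = 0.2167 K/W
Q = ΔT / R_total = 29 / 0.2167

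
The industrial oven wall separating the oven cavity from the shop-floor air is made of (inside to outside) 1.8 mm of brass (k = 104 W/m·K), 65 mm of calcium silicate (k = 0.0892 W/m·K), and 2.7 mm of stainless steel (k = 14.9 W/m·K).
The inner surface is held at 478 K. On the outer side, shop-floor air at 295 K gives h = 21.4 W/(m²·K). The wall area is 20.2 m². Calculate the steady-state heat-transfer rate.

Q ≈ 4770 W

Thermal resistances in series:
R_brass = L/(kA) = 0.0018/(104×20.2) = 8.568×10^-7 K/W
R_calcium silicate = L/(kA) = 0.065/(0.0892×20.2) = 0.03607 K/W
R_stainless steel = L/(kA) = 0.0027/(14.9×20.2) = 8.971×10^-6 K/W
R_outer film = 1/(h_o·A) = 1/(21.4×20.2) = 0.002313 K/W
R_total = 0.0384 K/W
Q = ΔT / R_total = 183 / 0.0384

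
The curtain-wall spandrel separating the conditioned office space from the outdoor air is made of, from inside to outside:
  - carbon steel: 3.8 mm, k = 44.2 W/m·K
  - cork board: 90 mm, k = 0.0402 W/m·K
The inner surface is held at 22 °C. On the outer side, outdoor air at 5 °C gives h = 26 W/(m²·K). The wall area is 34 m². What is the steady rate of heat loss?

Treating each layer as a thermal resistance in series:
R_carbon steel = L/(kA) = 0.0038/(44.2×34) = 2.529×10^-6 K/W
R_cork board = L/(kA) = 0.09/(0.0402×34) = 0.06585 K/W
R_outer film = 1/(h_o·A) = 1/(26×34) = 0.001131 K/W
R_total = 0.06698 K/W
Q = ΔT / R_total = 17 / 0.06698

Q ≈ 254 W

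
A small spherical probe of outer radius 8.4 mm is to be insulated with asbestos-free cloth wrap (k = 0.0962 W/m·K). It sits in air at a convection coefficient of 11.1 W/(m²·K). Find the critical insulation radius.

r_cr ≈ 17.3 mm

For a sphere r_cr = 2k/h = 2×0.0962/11.1
r_cr = 17.3 mm; since the bare radius (8.4 mm) is below r_cr, adding a thin layer of insulation will *increase* heat loss.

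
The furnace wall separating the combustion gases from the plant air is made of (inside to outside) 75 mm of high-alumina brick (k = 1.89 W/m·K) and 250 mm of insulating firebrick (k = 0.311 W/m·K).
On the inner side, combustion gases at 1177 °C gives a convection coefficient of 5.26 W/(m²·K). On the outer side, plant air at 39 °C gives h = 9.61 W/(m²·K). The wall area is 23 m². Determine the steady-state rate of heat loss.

Q ≈ 23000 W

Model the wall as resistances in series:
R_inner film = 1/(h_i·A) = 1/(5.26×23) = 0.008266 K/W
R_high-alumina brick = L/(kA) = 0.075/(1.89×23) = 0.001725 K/W
R_insulating firebrick = L/(kA) = 0.25/(0.311×23) = 0.03495 K/W
R_outer film = 1/(h_o·A) = 1/(9.61×23) = 0.004524 K/W
R_total = 0.04947 K/W
Q = ΔT / R_total = 1138 / 0.04947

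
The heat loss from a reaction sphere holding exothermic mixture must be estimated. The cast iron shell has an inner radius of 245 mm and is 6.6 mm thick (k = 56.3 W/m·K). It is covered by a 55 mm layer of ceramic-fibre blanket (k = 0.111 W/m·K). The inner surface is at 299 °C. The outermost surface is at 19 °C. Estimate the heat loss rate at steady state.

Q ≈ 548 W

For a spherical shell R = (1/r₁ − 1/r₂)/(4πk); film R = 1/(h·4πr²). In series:
R_cast iron shell = (1/0.245 − 1/0.2516)/(4π×56.3) = 1.513×10^-4 K/W
R_ceramic-fibre blanket = (1/0.2516 − 1/0.3066)/(4π×0.111) = 0.5111 K/W
R_total = 0.5113 K/W
Q = ΔT/R_total = 280/0.5113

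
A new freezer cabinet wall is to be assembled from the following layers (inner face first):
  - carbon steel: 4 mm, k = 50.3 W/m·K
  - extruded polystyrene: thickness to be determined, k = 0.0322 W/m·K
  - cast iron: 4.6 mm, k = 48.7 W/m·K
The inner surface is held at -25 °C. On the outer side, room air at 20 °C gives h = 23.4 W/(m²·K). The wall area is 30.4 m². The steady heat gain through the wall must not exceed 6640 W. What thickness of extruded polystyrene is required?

Series thermal resistances:
R_carbon steel = L/(kA) = 0.004/(50.3×30.4) = 2.616×10^-6 K/W
R_cast iron = L/(kA) = 0.0046/(48.7×30.4) = 3.107×10^-6 K/W
R_outer film = 1/(h_o·A) = 1/(23.4×30.4) = 0.001406 K/W
Sum of the known resistances R_other = 0.001411 K/W
Required total resistance R_tot = ΔT/Q_allow = 45/6640 = 0.006777 K/W
R_extruded polystyrene = R_tot − R_other = 0.005366 K/W
L = R·k·A = 0.005366×0.0322×30.4

L ≈ 5.25 mm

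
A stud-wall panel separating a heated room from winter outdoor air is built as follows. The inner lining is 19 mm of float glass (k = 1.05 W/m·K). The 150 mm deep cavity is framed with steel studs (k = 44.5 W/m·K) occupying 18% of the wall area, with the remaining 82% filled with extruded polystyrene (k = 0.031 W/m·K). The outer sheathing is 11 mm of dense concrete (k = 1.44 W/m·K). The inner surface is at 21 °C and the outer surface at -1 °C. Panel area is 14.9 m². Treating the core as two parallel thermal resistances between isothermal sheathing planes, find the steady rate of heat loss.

Sheathing layers in series; stud and cavity paths in parallel between them.
R_inner = 0.019/(1.05×14.9) = 0.001214 K/W
R_stud  = 0.15/(44.5×0.18×14.9) = 0.001257 K/W
R_cav   = 0.15/(0.031×0.82×14.9) = 0.396 K/W
1/R_core = 1/R_stud + 1/R_cav → R_core = 0.001253 K/W
R_outer = 0.011/(1.44×14.9) = 5.127×10^-4 K/W
R_total = 0.00298 K/W
Q = ΔT/R_total = 22/0.00298

Q ≈ 7380 W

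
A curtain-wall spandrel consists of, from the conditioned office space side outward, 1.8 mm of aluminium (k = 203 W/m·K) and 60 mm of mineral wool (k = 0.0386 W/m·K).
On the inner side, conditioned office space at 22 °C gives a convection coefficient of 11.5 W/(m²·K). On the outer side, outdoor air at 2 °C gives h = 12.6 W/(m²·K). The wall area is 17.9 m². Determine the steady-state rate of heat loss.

Thermal resistances in series:
R_inner film = 1/(h_i·A) = 1/(11.5×17.9) = 0.004858 K/W
R_aluminium = L/(kA) = 0.0018/(203×17.9) = 4.954×10^-7 K/W
R_mineral wool = L/(kA) = 0.06/(0.0386×17.9) = 0.08684 K/W
R_outer film = 1/(h_o·A) = 1/(12.6×17.9) = 0.004434 K/W
R_total = 0.09613 K/W
Q = ΔT / R_total = 20 / 0.09613

Q ≈ 208 W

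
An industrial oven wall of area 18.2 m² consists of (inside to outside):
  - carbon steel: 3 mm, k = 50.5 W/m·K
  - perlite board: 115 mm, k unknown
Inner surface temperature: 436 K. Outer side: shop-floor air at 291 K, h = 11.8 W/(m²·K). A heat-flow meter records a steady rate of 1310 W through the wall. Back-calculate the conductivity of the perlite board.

k ≈ 0.0596 W/(m·K)

Treating each layer as a thermal resistance in series:
R_carbon steel = L/(kA) = 0.003/(50.5×18.2) = 3.264×10^-6 K/W
R_outer film = 1/(h_o·A) = 1/(11.8×18.2) = 0.004656 K/W
Sum of known resistances R_other = 0.00466 K/W
Total R = ΔT/Q = 145/1310 = 0.1107 K/W
R_perlite board = R_total − R_other = 0.106 K/W
k = L/(R·A) = 0.115/(0.106×18.2)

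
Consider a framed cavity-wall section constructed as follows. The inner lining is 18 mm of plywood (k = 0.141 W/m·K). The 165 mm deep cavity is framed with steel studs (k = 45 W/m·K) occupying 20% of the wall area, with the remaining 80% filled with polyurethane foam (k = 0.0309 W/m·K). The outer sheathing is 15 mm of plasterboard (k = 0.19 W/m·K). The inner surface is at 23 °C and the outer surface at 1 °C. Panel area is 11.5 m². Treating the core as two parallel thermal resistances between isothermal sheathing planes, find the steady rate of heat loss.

Sheathing layers in series; stud and cavity paths in parallel between them.
R_inner = 0.018/(0.141×11.5) = 0.0111 K/W
R_stud  = 0.165/(45×0.2×11.5) = 0.001594 K/W
R_cav   = 0.165/(0.0309×0.8×11.5) = 0.5804 K/W
1/R_core = 1/R_stud + 1/R_cav → R_core = 0.00159 K/W
R_outer = 0.015/(0.19×11.5) = 0.006865 K/W
R_total = 0.01956 K/W
Q = ΔT/R_total = 22/0.01956

Q ≈ 1120 W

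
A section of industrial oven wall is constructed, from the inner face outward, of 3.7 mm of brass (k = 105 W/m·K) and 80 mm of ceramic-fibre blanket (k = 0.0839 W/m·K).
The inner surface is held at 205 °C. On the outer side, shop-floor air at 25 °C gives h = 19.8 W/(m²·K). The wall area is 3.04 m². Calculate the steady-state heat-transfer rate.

Q ≈ 545 W

Using the resistance-network approach (series):
R_brass = L/(kA) = 0.0037/(105×3.04) = 1.159×10^-5 K/W
R_ceramic-fibre blanket = L/(kA) = 0.08/(0.0839×3.04) = 0.3137 K/W
R_outer film = 1/(h_o·A) = 1/(19.8×3.04) = 0.01661 K/W
R_total = 0.3303 K/W
Q = ΔT / R_total = 180 / 0.3303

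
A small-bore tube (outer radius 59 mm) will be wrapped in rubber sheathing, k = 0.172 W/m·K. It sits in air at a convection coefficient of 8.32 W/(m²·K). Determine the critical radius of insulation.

r_cr ≈ 20.7 mm

For a cylinder r_cr = k/h = 0.172/8.32
r_cr = 20.7 mm; since the bare radius (59 mm) is above r_cr, any added insulation will reduce heat loss.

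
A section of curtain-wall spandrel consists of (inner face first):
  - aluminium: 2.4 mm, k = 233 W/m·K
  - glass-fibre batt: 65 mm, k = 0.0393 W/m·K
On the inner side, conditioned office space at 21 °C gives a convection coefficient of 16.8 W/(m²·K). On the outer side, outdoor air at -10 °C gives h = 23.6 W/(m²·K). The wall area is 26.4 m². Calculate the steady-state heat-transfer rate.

Q ≈ 466 W

Thermal resistances in series:
R_inner film = 1/(h_i·A) = 1/(16.8×26.4) = 0.002255 K/W
R_aluminium = L/(kA) = 0.0024/(233×26.4) = 3.902×10^-7 K/W
R_glass-fibre batt = L/(kA) = 0.065/(0.0393×26.4) = 0.06265 K/W
R_outer film = 1/(h_o·A) = 1/(23.6×26.4) = 0.001605 K/W
R_total = 0.06651 K/W
Q = ΔT / R_total = 31 / 0.06651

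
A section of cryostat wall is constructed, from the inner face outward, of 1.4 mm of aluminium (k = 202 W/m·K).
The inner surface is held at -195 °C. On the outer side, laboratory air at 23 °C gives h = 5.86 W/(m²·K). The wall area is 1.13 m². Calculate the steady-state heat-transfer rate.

Treating each layer as a thermal resistance in series:
R_aluminium = L/(kA) = 0.0014/(202×1.13) = 6.133×10^-6 K/W
R_outer film = 1/(h_o·A) = 1/(5.86×1.13) = 0.151 K/W
R_total = 0.151 K/W
Q = ΔT / R_total = 218 / 0.151

Q ≈ 1440 W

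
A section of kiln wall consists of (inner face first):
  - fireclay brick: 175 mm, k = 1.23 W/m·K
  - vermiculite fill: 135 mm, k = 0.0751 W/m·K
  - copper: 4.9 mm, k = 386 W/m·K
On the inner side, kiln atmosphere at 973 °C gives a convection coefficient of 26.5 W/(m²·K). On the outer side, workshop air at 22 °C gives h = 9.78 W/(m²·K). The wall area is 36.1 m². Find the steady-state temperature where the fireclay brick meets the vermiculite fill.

Model the wall as resistances in series:
R_inner film = 1/(h_i·A) = 1/(26.5×36.1) = 0.001045 K/W
R_fireclay brick = L/(kA) = 0.175/(1.23×36.1) = 0.003941 K/W
R_vermiculite fill = L/(kA) = 0.135/(0.0751×36.1) = 0.0498 K/W
R_copper = L/(kA) = 0.0049/(386×36.1) = 3.516×10^-7 K/W
R_outer film = 1/(h_o·A) = 1/(9.78×36.1) = 0.002832 K/W
R_total = 0.05761 K/W;  Q = ΔT/R_total = 951/0.05761 = 16510 W
T_interface = T_inner − Q·ΣR(inner→interface) = 973 − 16500×0.004986

T ≈ 891 °C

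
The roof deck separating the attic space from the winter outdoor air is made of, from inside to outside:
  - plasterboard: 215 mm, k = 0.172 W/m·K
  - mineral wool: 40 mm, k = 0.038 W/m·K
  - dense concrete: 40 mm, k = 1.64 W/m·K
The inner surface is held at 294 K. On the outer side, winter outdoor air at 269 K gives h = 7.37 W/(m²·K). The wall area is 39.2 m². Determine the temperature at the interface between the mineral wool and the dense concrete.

T ≈ 271 K

Series thermal resistances:
R_plasterboard = L/(kA) = 0.215/(0.172×39.2) = 0.03189 K/W
R_mineral wool = L/(kA) = 0.04/(0.038×39.2) = 0.02685 K/W
R_dense concrete = L/(kA) = 0.04/(1.64×39.2) = 6.222×10^-4 K/W
R_outer film = 1/(h_o·A) = 1/(7.37×39.2) = 0.003461 K/W
R_total = 0.06282 K/W;  Q = ΔT/R_total = 25/0.06282 = 397.9 W
T_interface = T_inner − Q·ΣR(inner→interface) = 294 − 398×0.05874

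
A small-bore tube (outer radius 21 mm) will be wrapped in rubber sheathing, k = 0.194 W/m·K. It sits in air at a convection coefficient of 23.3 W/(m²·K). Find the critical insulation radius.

For a cylinder r_cr = k/h = 0.194/23.3
r_cr = 8.33 mm; since the bare radius (21 mm) is above r_cr, any added insulation will reduce heat loss.

r_cr ≈ 8.33 mm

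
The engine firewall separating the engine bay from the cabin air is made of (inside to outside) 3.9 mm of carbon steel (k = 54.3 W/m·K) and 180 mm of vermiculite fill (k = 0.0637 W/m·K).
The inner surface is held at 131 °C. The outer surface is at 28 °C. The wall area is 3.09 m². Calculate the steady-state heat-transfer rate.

Series thermal resistances:
R_carbon steel = L/(kA) = 0.0039/(54.3×3.09) = 2.324×10^-5 K/W
R_vermiculite fill = L/(kA) = 0.18/(0.0637×3.09) = 0.9145 K/W
R_total = 0.9145 K/W
Q = ΔT / R_total = 103 / 0.9145

Q ≈ 113 W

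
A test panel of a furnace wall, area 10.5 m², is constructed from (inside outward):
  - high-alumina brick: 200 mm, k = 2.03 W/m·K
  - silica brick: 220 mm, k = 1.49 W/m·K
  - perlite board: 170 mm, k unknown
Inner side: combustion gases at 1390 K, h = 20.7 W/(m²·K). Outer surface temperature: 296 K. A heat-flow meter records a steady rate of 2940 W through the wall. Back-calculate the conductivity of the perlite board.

Treating each layer as a thermal resistance in series:
R_inner film = 1/(h_i·A) = 1/(20.7×10.5) = 0.004601 K/W
R_high-alumina brick = L/(kA) = 0.2/(2.03×10.5) = 0.009383 K/W
R_silica brick = L/(kA) = 0.22/(1.49×10.5) = 0.01406 K/W
Sum of known resistances R_other = 0.02805 K/W
Total R = ΔT/Q = 1094/2940 = 0.3721 K/W
R_perlite board = R_total − R_other = 0.3441 K/W
k = L/(R·A) = 0.17/(0.3441×10.5)

k ≈ 0.0471 W/(m·K)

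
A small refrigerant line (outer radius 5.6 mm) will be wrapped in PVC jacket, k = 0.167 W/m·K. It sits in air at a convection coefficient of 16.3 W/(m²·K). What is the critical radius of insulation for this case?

r_cr ≈ 10.2 mm

For a cylinder r_cr = k/h = 0.167/16.3
r_cr = 10.2 mm; since the bare radius (5.6 mm) is below r_cr, adding a thin layer of insulation will *increase* heat loss.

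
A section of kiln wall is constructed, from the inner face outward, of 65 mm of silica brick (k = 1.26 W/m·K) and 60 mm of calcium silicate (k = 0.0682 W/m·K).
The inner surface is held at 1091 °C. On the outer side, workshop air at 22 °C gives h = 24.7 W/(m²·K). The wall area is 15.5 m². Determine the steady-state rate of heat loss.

Thermal resistances in series:
R_silica brick = L/(kA) = 0.065/(1.26×15.5) = 0.003328 K/W
R_calcium silicate = L/(kA) = 0.06/(0.0682×15.5) = 0.05676 K/W
R_outer film = 1/(h_o·A) = 1/(24.7×15.5) = 0.002612 K/W
R_total = 0.0627 K/W
Q = ΔT / R_total = 1069 / 0.0627

Q ≈ 17000 W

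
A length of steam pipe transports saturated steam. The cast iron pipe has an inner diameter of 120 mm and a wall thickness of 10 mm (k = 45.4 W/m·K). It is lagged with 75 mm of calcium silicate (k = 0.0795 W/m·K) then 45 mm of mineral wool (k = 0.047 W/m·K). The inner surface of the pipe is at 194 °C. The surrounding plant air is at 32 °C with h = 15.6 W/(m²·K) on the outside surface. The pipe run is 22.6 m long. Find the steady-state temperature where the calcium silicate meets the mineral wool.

T ≈ 96.7 °C

For a radial system each layer contributes R = ln(r_out/r_in)/(2πkL); films add R = 1/(hA).
R_cast iron pipe wall = ln(70/60)/(2π×45.4×22.6) = 2.391×10^-5 K/W
R_calcium silicate = ln(145/70)/(2π×0.0795×22.6) = 0.06451 K/W
R_mineral wool = ln(190/145)/(2π×0.047×22.6) = 0.0405 K/W
R_outer film = 1/(h_o·2πr_oL) = 1/(15.6×2π×0.19×22.6) = 0.002376 K/W
R_total = 0.1074 K/W
Q = ΔT/R_total = 162/0.1074
Q = 1510 W
T_interface = T_inner − Q·ΣR(inner→interface) = 194 − 1510×0.06453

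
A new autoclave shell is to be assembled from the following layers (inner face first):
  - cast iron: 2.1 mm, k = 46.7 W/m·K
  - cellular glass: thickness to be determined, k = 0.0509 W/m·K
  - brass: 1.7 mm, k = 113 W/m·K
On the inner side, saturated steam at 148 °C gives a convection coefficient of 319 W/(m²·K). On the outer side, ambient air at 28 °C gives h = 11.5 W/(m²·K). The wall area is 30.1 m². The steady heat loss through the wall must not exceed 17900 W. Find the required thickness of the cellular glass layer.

L ≈ 5.68 mm

Using the resistance-network approach (series):
R_inner film = 1/(h_i·A) = 1/(319×30.1) = 1.041×10^-4 K/W
R_cast iron = L/(kA) = 0.0021/(46.7×30.1) = 1.494×10^-6 K/W
R_brass = L/(kA) = 0.0017/(113×30.1) = 4.998×10^-7 K/W
R_outer film = 1/(h_o·A) = 1/(11.5×30.1) = 0.002889 K/W
Sum of the known resistances R_other = 0.002995 K/W
Required total resistance R_tot = ΔT/Q_allow = 120/17900 = 0.006704 K/W
R_cellular glass = R_tot − R_other = 0.003709 K/W
L = R·k·A = 0.003709×0.0509×30.1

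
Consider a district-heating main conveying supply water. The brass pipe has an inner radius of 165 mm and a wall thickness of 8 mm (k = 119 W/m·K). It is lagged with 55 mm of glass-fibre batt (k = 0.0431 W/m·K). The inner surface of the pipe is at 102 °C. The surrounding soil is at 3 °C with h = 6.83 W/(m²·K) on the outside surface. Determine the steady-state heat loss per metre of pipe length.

q′ ≈ 88.3 W/m

Cylindrical conduction, so R = ln(r₂/r₁)/(2πkL) per layer, in series:
R_brass pipe wall = ln(173/165)/(2π×119×1) = 6.332×10^-5 K/W
R_glass-fibre batt = ln(228/173)/(2π×0.0431×1) = 1.019 K/W
R_outer film = 1/(h_o·2πr_oL) = 1/(6.83×2π×0.228×1) = 0.1022 K/W
R_total = 1.122 K/W
Q = ΔT/R_total = 99/1.122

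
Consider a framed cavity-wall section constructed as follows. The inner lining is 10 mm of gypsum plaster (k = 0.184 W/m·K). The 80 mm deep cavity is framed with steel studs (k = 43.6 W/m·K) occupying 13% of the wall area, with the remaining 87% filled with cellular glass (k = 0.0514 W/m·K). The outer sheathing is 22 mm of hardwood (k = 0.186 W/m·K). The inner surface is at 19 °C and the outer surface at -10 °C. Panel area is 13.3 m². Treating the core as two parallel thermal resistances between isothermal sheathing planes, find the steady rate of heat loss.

Q ≈ 2070 W

Sheathing layers in series; stud and cavity paths in parallel between them.
R_inner = 0.01/(0.184×13.3) = 0.004086 K/W
R_stud  = 0.08/(43.6×0.13×13.3) = 0.001061 K/W
R_cav   = 0.08/(0.0514×0.87×13.3) = 0.1345 K/W
1/R_core = 1/R_stud + 1/R_cav → R_core = 0.001053 K/W
R_outer = 0.022/(0.186×13.3) = 0.008893 K/W
R_total = 0.01403 K/W
Q = ΔT/R_total = 29/0.01403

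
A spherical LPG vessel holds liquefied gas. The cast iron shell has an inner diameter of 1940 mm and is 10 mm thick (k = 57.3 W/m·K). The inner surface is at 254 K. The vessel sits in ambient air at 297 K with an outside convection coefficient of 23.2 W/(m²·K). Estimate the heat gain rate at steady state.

Each spherical layer contributes R = (1/r_i − 1/r_o)/(4πk):
R_cast iron shell = (1/0.97 − 1/0.98)/(4π×57.3) = 1.461×10^-5 K/W
R_outer film = 1/(h·4πr_o²) = 1/(23.2×4π×0.98²) = 0.003571 K/W
R_total = 0.003586 K/W
Q = ΔT/R_total = 43/0.003586

Q ≈ 12000 W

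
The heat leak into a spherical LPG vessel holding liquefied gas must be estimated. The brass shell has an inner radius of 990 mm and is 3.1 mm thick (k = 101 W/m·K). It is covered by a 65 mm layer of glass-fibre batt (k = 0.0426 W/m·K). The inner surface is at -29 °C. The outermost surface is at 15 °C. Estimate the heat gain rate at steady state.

Q ≈ 381 W

For a spherical shell R = (1/r₁ − 1/r₂)/(4πk); film R = 1/(h·4πr²). In series:
R_brass shell = (1/0.99 − 1/0.9931)/(4π×101) = 2.484×10^-6 K/W
R_glass-fibre batt = (1/0.9931 − 1/1.0581)/(4π×0.0426) = 0.1156 K/W
R_total = 0.1156 K/W
Q = ΔT/R_total = 44/0.1156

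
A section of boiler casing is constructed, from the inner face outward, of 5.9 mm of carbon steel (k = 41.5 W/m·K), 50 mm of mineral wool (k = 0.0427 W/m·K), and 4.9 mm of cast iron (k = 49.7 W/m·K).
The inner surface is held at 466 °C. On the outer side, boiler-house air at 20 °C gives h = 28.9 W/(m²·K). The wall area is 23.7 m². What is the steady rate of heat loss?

Series thermal resistances:
R_carbon steel = L/(kA) = 0.0059/(41.5×23.7) = 5.999×10^-6 K/W
R_mineral wool = L/(kA) = 0.05/(0.0427×23.7) = 0.04941 K/W
R_cast iron = L/(kA) = 0.0049/(49.7×23.7) = 4.16×10^-6 K/W
R_outer film = 1/(h_o·A) = 1/(28.9×23.7) = 0.00146 K/W
R_total = 0.05088 K/W
Q = ΔT / R_total = 446 / 0.05088

Q ≈ 8770 W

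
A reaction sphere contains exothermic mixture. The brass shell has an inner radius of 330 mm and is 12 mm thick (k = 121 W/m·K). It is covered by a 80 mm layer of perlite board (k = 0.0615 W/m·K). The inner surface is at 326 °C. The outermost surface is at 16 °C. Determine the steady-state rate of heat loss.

Q ≈ 432 W

Radial (spherical) resistances in series:
R_brass shell = (1/0.33 − 1/0.342)/(4π×121) = 6.993×10^-5 K/W
R_perlite board = (1/0.342 − 1/0.422)/(4π×0.0615) = 0.7172 K/W
R_total = 0.7173 K/W
Q = ΔT/R_total = 310/0.7173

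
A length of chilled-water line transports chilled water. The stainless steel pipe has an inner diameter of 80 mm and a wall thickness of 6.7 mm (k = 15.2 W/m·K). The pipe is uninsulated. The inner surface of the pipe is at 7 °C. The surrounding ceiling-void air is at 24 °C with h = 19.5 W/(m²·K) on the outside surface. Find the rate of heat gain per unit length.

q′ ≈ 96.4 W/m

Cylindrical conduction, so R = ln(r₂/r₁)/(2πkL) per layer, in series:
R_stainless steel pipe wall = ln(46.7/40)/(2π×15.2×1) = 0.001622 K/W
R_outer film = 1/(h_o·2πr_oL) = 1/(19.5×2π×0.0467×1) = 0.1748 K/W
R_total = 0.1764 K/W
Q = ΔT/R_total = 17/0.1764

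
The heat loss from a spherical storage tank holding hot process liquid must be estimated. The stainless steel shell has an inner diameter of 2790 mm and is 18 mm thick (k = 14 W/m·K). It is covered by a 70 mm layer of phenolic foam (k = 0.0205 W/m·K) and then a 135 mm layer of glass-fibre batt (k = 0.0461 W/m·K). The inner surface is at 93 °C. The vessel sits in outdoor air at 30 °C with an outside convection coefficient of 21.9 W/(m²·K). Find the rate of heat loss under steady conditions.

Q ≈ 276 W

For a spherical shell R = (1/r₁ − 1/r₂)/(4πk); film R = 1/(h·4πr²). In series:
R_stainless steel shell = (1/1.395 − 1/1.413)/(4π×14) = 5.191×10^-5 K/W
R_phenolic foam = (1/1.413 − 1/1.483)/(4π×0.0205) = 0.1297 K/W
R_glass-fibre batt = (1/1.483 − 1/1.618)/(4π×0.0461) = 0.09712 K/W
R_outer film = 1/(h·4πr_o²) = 1/(21.9×4π×1.618²) = 0.001388 K/W
R_total = 0.2282 K/W
Q = ΔT/R_total = 63/0.2282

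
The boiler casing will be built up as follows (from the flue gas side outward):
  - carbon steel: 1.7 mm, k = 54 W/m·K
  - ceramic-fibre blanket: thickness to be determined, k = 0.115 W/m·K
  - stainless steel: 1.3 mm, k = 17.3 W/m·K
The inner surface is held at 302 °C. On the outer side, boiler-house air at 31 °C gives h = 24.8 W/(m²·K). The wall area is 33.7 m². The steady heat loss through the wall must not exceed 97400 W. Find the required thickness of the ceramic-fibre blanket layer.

L ≈ 6.13 mm

Series thermal resistances:
R_carbon steel = L/(kA) = 0.0017/(54×33.7) = 9.342×10^-7 K/W
R_stainless steel = L/(kA) = 0.0013/(17.3×33.7) = 2.23×10^-6 K/W
R_outer film = 1/(h_o·A) = 1/(24.8×33.7) = 0.001197 K/W
Sum of the known resistances R_other = 0.0012 K/W
Required total resistance R_tot = ΔT/Q_allow = 271/97400 = 0.002782 K/W
R_ceramic-fibre blanket = R_tot − R_other = 0.001583 K/W
L = R·k·A = 0.001583×0.115×33.7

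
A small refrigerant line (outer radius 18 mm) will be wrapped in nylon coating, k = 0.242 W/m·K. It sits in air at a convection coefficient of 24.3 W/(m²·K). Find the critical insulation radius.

r_cr ≈ 9.96 mm

For a cylinder r_cr = k/h = 0.242/24.3
r_cr = 9.96 mm; since the bare radius (18 mm) is above r_cr, any added insulation will reduce heat loss.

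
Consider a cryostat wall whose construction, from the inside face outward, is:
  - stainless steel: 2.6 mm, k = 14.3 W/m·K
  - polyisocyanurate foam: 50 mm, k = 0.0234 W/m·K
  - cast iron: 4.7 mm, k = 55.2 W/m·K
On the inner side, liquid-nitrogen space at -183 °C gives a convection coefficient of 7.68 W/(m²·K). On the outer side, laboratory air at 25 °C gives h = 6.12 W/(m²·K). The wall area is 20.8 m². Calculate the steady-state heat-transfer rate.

Using the resistance-network approach (series):
R_inner film = 1/(h_i·A) = 1/(7.68×20.8) = 0.00626 K/W
R_stainless steel = L/(kA) = 0.0026/(14.3×20.8) = 8.741×10^-6 K/W
R_polyisocyanurate foam = L/(kA) = 0.05/(0.0234×20.8) = 0.1027 K/W
R_cast iron = L/(kA) = 0.0047/(55.2×20.8) = 4.094×10^-6 K/W
R_outer film = 1/(h_o·A) = 1/(6.12×20.8) = 0.007856 K/W
R_total = 0.1169 K/W
Q = ΔT / R_total = 208 / 0.1169

Q ≈ 1780 W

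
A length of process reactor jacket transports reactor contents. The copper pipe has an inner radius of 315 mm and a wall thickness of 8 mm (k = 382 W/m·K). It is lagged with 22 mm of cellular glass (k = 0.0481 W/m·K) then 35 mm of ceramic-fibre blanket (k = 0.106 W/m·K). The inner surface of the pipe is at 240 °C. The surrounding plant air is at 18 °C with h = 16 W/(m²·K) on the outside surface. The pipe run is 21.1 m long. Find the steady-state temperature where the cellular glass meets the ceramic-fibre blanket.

T ≈ 116 °C

Treating each annulus and film as a series resistance:
R_copper pipe wall = ln(323/315)/(2π×382×21.1) = 4.952×10^-7 K/W
R_cellular glass = ln(345/323)/(2π×0.0481×21.1) = 0.01033 K/W
R_ceramic-fibre blanket = ln(380/345)/(2π×0.106×21.1) = 0.006876 K/W
R_outer film = 1/(h_o·2πr_oL) = 1/(16×2π×0.38×21.1) = 0.001241 K/W
R_total = 0.01845 K/W
Q = ΔT/R_total = 222/0.01845
Q = 12000 W
T_interface = T_inner − Q·ΣR(inner→interface) = 240 − 12000×0.01033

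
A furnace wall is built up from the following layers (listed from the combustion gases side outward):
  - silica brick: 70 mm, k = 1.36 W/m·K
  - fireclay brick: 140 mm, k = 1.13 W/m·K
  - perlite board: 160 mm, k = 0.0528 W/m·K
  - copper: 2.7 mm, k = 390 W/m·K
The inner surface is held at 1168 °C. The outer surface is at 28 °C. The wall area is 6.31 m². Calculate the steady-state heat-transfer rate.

Using the resistance-network approach (series):
R_silica brick = L/(kA) = 0.07/(1.36×6.31) = 0.008157 K/W
R_fireclay brick = L/(kA) = 0.14/(1.13×6.31) = 0.01963 K/W
R_perlite board = L/(kA) = 0.16/(0.0528×6.31) = 0.4802 K/W
R_copper = L/(kA) = 0.0027/(390×6.31) = 1.097×10^-6 K/W
R_total = 0.508 K/W
Q = ΔT / R_total = 1140 / 0.508

Q ≈ 2240 W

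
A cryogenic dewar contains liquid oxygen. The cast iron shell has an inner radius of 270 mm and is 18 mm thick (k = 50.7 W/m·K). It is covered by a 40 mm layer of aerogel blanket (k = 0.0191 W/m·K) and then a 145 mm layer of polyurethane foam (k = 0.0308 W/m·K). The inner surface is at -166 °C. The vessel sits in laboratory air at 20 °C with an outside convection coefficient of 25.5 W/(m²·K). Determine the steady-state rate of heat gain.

Spherical conduction: R = (1/r_in − 1/r_out)/(4πk) per layer; series-sum.
R_cast iron shell = (1/0.27 − 1/0.288)/(4π×50.7) = 3.633×10^-4 K/W
R_aerogel blanket = (1/0.288 − 1/0.328)/(4π×0.0191) = 1.764 K/W
R_polyurethane foam = (1/0.328 − 1/0.473)/(4π×0.0308) = 2.415 K/W
R_outer film = 1/(h·4πr_o²) = 1/(25.5×4π×0.473²) = 0.01395 K/W
R_total = 4.193 K/W
Q = ΔT/R_total = 186/4.193

Q ≈ 44.4 W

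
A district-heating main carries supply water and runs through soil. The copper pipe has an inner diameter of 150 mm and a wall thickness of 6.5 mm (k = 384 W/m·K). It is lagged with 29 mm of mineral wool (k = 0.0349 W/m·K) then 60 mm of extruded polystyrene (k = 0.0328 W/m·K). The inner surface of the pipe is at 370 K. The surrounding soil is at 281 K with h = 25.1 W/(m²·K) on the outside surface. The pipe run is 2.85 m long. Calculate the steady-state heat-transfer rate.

Q ≈ 71.9 W

For a radial system each layer contributes R = ln(r_out/r_in)/(2πkL); films add R = 1/(hA).
R_copper pipe wall = ln(81.5/75)/(2π×384×2.85) = 1.209×10^-5 K/W
R_mineral wool = ln(110.5/81.5)/(2π×0.0349×2.85) = 0.4871 K/W
R_extruded polystyrene = ln(170.5/110.5)/(2π×0.0328×2.85) = 0.7384 K/W
R_outer film = 1/(h_o·2πr_oL) = 1/(25.1×2π×0.1705×2.85) = 0.01305 K/W
R_total = 1.239 K/W
Q = ΔT/R_total = 89/1.239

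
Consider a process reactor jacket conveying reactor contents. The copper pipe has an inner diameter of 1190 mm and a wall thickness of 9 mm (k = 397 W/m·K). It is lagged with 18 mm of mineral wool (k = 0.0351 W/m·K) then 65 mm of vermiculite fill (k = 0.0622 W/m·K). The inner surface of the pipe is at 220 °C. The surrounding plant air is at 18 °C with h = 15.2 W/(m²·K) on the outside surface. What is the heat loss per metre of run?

q′ ≈ 502 W/m

Treating each annulus and film as a series resistance:
R_copper pipe wall = ln(604/595)/(2π×397×1) = 6.019×10^-6 K/W
R_mineral wool = ln(622/604)/(2π×0.0351×1) = 0.1332 K/W
R_vermiculite fill = ln(687/622)/(2π×0.0622×1) = 0.2543 K/W
R_outer film = 1/(h_o·2πr_oL) = 1/(15.2×2π×0.687×1) = 0.01524 K/W
R_total = 0.4027 K/W
Q = ΔT/R_total = 202/0.4027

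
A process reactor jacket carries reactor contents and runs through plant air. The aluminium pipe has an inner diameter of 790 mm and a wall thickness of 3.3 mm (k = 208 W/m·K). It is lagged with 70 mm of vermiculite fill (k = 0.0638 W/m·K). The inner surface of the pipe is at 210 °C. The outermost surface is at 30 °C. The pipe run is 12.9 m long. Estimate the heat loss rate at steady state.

Cylindrical conduction, so R = ln(r₂/r₁)/(2πkL) per layer, in series:
R_aluminium pipe wall = ln(398.3/395)/(2π×208×12.9) = 4.935×10^-7 K/W
R_vermiculite fill = ln(468.3/398.3)/(2π×0.0638×12.9) = 0.03131 K/W
R_total = 0.03131 K/W
Q = ΔT/R_total = 180/0.03131

Q ≈ 5750 W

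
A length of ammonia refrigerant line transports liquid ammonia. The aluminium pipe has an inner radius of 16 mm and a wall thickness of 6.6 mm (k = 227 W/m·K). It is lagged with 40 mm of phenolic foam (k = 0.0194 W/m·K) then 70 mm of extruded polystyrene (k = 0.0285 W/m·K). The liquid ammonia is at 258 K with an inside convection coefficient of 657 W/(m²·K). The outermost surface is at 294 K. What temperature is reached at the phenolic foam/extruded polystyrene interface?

For a radial system each layer contributes R = ln(r_out/r_in)/(2πkL); films add R = 1/(hA).
R_inner film = 1/(h_i·2πr₁L) = 1/(657×2π×0.016×1) = 0.01514 K/W
R_aluminium pipe wall = ln(22.6/16)/(2π×227×1) = 2.421×10^-4 K/W
R_phenolic foam = ln(62.6/22.6)/(2π×0.0194×1) = 8.358 K/W
R_extruded polystyrene = ln(132.6/62.6)/(2π×0.0285×1) = 4.191 K/W
R_total = 12.57 K/W
Q = ΔT/R_total = 36/12.57
Q = 2.87 W/m
T_interface = T_inner + Q·ΣR(inner→interface) = 258 + 2.87×8.374

T ≈ 282 K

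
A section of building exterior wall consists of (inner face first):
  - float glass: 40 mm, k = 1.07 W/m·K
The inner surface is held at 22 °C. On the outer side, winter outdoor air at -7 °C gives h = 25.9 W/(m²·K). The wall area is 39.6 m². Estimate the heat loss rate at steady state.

Thermal resistances in series:
R_float glass = L/(kA) = 0.04/(1.07×39.6) = 9.44×10^-4 K/W
R_outer film = 1/(h_o·A) = 1/(25.9×39.6) = 9.75×10^-4 K/W
R_total = 0.001919 K/W
Q = ΔT / R_total = 29 / 0.001919

Q ≈ 15100 W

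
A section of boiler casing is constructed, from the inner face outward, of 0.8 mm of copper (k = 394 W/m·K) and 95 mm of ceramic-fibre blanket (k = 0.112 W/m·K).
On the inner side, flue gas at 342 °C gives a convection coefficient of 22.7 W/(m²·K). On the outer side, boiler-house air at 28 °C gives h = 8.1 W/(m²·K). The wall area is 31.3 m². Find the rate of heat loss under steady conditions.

Treating each layer as a thermal resistance in series:
R_inner film = 1/(h_i·A) = 1/(22.7×31.3) = 0.001407 K/W
R_copper = L/(kA) = 0.0008/(394×31.3) = 6.487×10^-8 K/W
R_ceramic-fibre blanket = L/(kA) = 0.095/(0.112×31.3) = 0.0271 K/W
R_outer film = 1/(h_o·A) = 1/(8.1×31.3) = 0.003944 K/W
R_total = 0.03245 K/W
Q = ΔT / R_total = 314 / 0.03245

Q ≈ 9680 W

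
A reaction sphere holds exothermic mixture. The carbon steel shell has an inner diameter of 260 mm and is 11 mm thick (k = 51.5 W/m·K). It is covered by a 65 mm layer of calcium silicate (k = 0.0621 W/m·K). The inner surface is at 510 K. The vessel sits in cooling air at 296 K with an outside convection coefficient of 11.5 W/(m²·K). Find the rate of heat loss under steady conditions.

Radial (spherical) resistances in series:
R_carbon steel shell = (1/0.13 − 1/0.141)/(4π×51.5) = 9.273×10^-4 K/W
R_calcium silicate = (1/0.141 − 1/0.206)/(4π×0.0621) = 2.868 K/W
R_outer film = 1/(h·4πr_o²) = 1/(11.5×4π×0.206²) = 0.1631 K/W
R_total = 3.032 K/W
Q = ΔT/R_total = 214/3.032

Q ≈ 70.6 W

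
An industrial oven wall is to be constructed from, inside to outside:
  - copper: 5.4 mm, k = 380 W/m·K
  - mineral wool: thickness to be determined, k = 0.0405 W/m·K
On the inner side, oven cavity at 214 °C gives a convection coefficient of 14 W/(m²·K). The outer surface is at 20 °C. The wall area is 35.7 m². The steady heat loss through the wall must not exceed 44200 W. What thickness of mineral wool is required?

Using the resistance-network approach (series):
R_inner film = 1/(h_i·A) = 1/(14×35.7) = 0.002001 K/W
R_copper = L/(kA) = 0.0054/(380×35.7) = 3.981×10^-7 K/W
Sum of the known resistances R_other = 0.002001 K/W
Required total resistance R_tot = ΔT/Q_allow = 194/44200 = 0.004389 K/W
R_mineral wool = R_tot − R_other = 0.002388 K/W
L = R·k·A = 0.002388×0.0405×35.7

L ≈ 3.45 mm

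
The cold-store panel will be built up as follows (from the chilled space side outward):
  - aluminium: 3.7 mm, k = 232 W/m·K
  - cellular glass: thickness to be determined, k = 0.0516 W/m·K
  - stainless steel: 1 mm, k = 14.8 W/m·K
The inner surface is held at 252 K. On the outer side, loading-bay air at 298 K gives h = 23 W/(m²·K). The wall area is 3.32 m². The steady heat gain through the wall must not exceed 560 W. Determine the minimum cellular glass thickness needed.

L ≈ 11.8 mm

Treating each layer as a thermal resistance in series:
R_aluminium = L/(kA) = 0.0037/(232×3.32) = 4.804×10^-6 K/W
R_stainless steel = L/(kA) = 0.001/(14.8×3.32) = 2.035×10^-5 K/W
R_outer film = 1/(h_o·A) = 1/(23×3.32) = 0.0131 K/W
Sum of the known resistances R_other = 0.01312 K/W
Required total resistance R_tot = ΔT/Q_allow = 46/560 = 0.08214 K/W
R_cellular glass = R_tot − R_other = 0.06902 K/W
L = R·k·A = 0.06902×0.0516×3.32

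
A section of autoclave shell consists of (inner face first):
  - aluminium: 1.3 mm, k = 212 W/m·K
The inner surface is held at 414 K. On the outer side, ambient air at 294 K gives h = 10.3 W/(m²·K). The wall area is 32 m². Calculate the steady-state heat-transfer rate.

Model the wall as resistances in series:
R_aluminium = L/(kA) = 0.0013/(212×32) = 1.916×10^-7 K/W
R_outer film = 1/(h_o·A) = 1/(10.3×32) = 0.003034 K/W
R_total = 0.003034 K/W
Q = ΔT / R_total = 120 / 0.003034

Q ≈ 39500 W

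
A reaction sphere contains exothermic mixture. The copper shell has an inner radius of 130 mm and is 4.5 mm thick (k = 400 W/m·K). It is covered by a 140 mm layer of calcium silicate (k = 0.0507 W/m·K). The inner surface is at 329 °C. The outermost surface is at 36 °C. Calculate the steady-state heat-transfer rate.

Spherical conduction: R = (1/r_in − 1/r_out)/(4πk) per layer; series-sum.
R_copper shell = (1/0.13 − 1/0.1345)/(4π×400) = 5.12×10^-5 K/W
R_calcium silicate = (1/0.1345 − 1/0.2745)/(4π×0.0507) = 5.952 K/W
R_total = 5.952 K/W
Q = ΔT/R_total = 293/5.952

Q ≈ 49.2 W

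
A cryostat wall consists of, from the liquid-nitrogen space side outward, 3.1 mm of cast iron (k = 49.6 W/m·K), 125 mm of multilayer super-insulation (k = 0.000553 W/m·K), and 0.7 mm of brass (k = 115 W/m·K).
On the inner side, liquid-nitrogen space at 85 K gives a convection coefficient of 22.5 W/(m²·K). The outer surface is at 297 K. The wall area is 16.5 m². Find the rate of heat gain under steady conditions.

Q ≈ 15.5 W

Series thermal resistances:
R_inner film = 1/(h_i·A) = 1/(22.5×16.5) = 0.002694 K/W
R_cast iron = L/(kA) = 0.0031/(49.6×16.5) = 3.788×10^-6 K/W
R_multilayer super-insulation = L/(kA) = 0.125/(0.000553×16.5) = 13.7 K/W
R_brass = L/(kA) = 0.0007/(115×16.5) = 3.689×10^-7 K/W
R_total = 13.7 K/W
Q = ΔT / R_total = 212 / 13.7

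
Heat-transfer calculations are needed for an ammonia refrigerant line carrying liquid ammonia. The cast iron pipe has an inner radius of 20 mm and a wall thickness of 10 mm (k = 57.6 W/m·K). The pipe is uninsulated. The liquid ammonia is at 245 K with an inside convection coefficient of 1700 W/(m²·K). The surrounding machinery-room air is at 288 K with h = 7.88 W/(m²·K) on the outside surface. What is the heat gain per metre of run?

For a radial system each layer contributes R = ln(r_out/r_in)/(2πkL); films add R = 1/(hA).
R_inner film = 1/(h_i·2πr₁L) = 1/(1700×2π×0.02×1) = 0.004681 K/W
R_cast iron pipe wall = ln(30/20)/(2π×57.6×1) = 0.00112 K/W
R_outer film = 1/(h_o·2πr_oL) = 1/(7.88×2π×0.03×1) = 0.6732 K/W
R_total = 0.679 K/W
Q = ΔT/R_total = 43/0.679

q′ ≈ 63.3 W/m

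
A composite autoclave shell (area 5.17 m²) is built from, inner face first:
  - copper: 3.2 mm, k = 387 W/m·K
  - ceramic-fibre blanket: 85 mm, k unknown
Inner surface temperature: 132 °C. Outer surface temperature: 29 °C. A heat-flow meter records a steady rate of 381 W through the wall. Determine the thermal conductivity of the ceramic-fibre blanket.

Using the resistance-network approach (series):
R_copper = L/(kA) = 0.0032/(387×5.17) = 1.599×10^-6 K/W
Sum of known resistances R_other = 1.599×10^-6 K/W
Total R = ΔT/Q = 103/381 = 0.2703 K/W
R_ceramic-fibre blanket = R_total − R_other = 0.2703 K/W
k = L/(R·A) = 0.085/(0.2703×5.17)

k ≈ 0.0608 W/(m·K)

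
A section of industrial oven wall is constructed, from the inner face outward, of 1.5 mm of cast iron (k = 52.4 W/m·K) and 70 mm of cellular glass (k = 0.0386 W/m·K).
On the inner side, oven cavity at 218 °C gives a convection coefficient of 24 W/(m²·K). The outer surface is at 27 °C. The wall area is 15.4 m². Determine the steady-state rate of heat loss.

Treating each layer as a thermal resistance in series:
R_inner film = 1/(h_i·A) = 1/(24×15.4) = 0.002706 K/W
R_cast iron = L/(kA) = 0.0015/(52.4×15.4) = 1.859×10^-6 K/W
R_cellular glass = L/(kA) = 0.07/(0.0386×15.4) = 0.1178 K/W
R_total = 0.1205 K/W
Q = ΔT / R_total = 191 / 0.1205

Q ≈ 1590 W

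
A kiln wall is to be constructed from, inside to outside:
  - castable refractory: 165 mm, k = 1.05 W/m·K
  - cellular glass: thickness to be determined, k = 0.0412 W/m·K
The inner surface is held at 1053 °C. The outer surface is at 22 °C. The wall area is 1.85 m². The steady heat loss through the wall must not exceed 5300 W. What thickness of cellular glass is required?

Model the wall as resistances in series:
R_castable refractory = L/(kA) = 0.165/(1.05×1.85) = 0.08494 K/W
Sum of the known resistances R_other = 0.08494 K/W
Required total resistance R_tot = ΔT/Q_allow = 1031/5300 = 0.1945 K/W
R_cellular glass = R_tot − R_other = 0.1096 K/W
L = R·k·A = 0.1096×0.0412×1.85

L ≈ 8.35 mm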